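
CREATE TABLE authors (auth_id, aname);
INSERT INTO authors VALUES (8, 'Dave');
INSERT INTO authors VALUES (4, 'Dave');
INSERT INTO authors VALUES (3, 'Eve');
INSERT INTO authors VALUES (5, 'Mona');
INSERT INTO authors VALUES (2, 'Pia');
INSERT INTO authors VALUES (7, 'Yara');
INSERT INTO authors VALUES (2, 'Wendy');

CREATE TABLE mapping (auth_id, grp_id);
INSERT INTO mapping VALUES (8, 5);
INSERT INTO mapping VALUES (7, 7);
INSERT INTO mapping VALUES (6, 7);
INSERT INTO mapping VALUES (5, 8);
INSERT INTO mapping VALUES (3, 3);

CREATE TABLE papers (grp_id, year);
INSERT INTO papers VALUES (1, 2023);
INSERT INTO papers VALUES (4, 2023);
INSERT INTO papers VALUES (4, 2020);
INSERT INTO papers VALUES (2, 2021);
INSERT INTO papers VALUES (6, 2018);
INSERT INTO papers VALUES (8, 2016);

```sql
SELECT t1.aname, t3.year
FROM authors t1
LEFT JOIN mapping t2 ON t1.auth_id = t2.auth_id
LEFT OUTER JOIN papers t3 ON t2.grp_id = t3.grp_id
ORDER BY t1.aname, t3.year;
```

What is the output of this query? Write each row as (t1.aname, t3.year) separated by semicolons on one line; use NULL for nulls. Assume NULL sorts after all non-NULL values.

(Dave, NULL); (Dave, NULL); (Eve, NULL); (Mona, 2016); (Pia, NULL); (Wendy, NULL); (Yara, NULL)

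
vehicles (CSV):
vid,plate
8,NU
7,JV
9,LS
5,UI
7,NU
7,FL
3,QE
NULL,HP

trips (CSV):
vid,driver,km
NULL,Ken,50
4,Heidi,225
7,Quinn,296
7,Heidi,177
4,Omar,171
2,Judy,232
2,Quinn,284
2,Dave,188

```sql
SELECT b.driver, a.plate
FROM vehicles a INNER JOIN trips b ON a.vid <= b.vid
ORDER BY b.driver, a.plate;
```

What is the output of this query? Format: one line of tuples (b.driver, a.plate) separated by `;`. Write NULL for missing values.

(Heidi, FL); (Heidi, JV); (Heidi, NU); (Heidi, QE); (Heidi, QE); (Heidi, UI); (Omar, QE); (Quinn, FL); (Quinn, JV); (Quinn, NU); (Quinn, QE); (Quinn, UI)

INNER JOIN keeps only pairs where the ON condition holds.
Matching on a.vid <= b.vid. A NULL in a compared column never satisfies the condition.
- vid=8: no matching b row, dropped.
- vid=7: 2 matching b row(s), so 2 row(s) emitted.
- vid=9: no matching b row, dropped.
- vid=5: 2 matching b row(s), so 2 row(s) emitted.
- vid=7: 2 matching b row(s), so 2 row(s) emitted.
- vid=7: 2 matching b row(s), so 2 row(s) emitted.
- vid=3: 4 matching b row(s), so 4 row(s) emitted.
- vid=NULL: no matching b row, dropped.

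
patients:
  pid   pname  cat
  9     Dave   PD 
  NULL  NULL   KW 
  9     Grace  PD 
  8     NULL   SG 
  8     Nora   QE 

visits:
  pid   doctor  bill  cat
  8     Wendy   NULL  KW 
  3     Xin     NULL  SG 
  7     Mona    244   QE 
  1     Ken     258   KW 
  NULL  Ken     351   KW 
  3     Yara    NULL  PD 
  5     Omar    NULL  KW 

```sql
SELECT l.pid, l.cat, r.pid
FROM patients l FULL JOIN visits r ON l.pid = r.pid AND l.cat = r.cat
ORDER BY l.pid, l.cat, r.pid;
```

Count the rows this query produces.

12

FULL OUTER JOIN keeps every row from both sides; unmatched rows get NULL for the other side's columns.
Matching on l.pid = r.pid AND l.cat = r.cat. A NULL in a compared column never satisfies the condition.
Matched pairs: 0; unmatched l rows kept: 5; unmatched r rows kept: 7.
Total: 0 matched + 12 padded = 12 rows.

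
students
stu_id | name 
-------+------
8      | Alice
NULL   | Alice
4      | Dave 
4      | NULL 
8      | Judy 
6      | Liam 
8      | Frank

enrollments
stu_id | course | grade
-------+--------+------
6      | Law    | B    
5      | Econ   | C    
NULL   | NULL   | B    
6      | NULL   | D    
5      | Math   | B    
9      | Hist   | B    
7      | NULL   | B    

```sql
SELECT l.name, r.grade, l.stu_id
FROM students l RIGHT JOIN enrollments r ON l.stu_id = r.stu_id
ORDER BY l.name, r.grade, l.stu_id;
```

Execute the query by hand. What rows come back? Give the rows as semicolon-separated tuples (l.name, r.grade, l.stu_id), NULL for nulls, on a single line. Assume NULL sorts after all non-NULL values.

RIGHT JOIN keeps every row from `enrollments`; unmatched rows get NULL for `students`'s columns.
Matching on l.stu_id = r.stu_id. A NULL in a compared column never satisfies the condition.
- l row (stu_id=8): no match.
- l row (stu_id=NULL): no match.
- l row (stu_id=4): no match.
- l row (stu_id=4): no match.
- l row (stu_id=8): no match.
- l row (stu_id=6): matches 2 r row(s) → 2 output row(s).
- l row (stu_id=8): no match.
- 5 r row(s) had no l match → kept, l columns NULL.
After projecting and ordering:
l.name | r.grade | l.stu_id
Liam | B | 6
Liam | D | 6
NULL | B | NULL
NULL | B | NULL
NULL | B | NULL
NULL | B | NULL
NULL | C | NULL

(Liam, B, 6); (Liam, D, 6); (NULL, B, NULL); (NULL, B, NULL); (NULL, B, NULL); (NULL, B, NULL); (NULL, C, NULL)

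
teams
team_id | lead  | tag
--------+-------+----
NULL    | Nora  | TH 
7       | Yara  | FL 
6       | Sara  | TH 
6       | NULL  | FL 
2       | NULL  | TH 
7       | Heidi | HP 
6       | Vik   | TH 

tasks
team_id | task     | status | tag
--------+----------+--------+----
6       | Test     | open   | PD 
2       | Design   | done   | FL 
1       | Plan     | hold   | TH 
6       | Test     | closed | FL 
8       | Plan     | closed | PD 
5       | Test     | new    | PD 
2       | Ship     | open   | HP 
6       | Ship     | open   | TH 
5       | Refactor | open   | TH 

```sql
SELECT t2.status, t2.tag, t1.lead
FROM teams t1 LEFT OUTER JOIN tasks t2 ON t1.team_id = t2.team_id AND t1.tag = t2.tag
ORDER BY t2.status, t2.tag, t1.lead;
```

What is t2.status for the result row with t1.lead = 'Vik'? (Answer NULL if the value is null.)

LEFT JOIN keeps every row from `teams`; unmatched rows get NULL for `tasks`'s columns.
Matching on t1.team_id = t2.team_id AND t1.tag = t2.tag. A NULL in a compared column never satisfies the condition.
Matched pairs: 3; unmatched t1 rows kept: 4.

open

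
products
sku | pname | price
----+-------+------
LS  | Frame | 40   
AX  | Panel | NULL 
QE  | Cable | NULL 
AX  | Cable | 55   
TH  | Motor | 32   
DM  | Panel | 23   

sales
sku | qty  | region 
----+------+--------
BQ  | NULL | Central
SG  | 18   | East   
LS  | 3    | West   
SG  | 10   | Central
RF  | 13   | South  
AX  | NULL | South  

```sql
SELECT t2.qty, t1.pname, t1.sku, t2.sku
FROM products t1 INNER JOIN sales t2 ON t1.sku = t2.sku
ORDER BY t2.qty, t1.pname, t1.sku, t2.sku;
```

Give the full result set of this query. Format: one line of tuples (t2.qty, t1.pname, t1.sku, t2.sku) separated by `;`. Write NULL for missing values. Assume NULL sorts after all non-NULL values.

INNER JOIN keeps only pairs where the ON condition holds.
Matching on t1.sku = t2.sku.
- sku=LS: 1 matching t2 row(s), so 1 row(s) emitted.
- sku=AX: 1 matching t2 row(s), so 1 row(s) emitted.
- sku=QE: no matching t2 row, dropped.
- sku=AX: 1 matching t2 row(s), so 1 row(s) emitted.
- sku=TH: no matching t2 row, dropped.
- sku=DM: no matching t2 row, dropped.
After projecting and ordering:
t2.qty | t1.pname | t1.sku | t2.sku
3 | Frame | LS | LS
NULL | Cable | AX | AX
NULL | Panel | AX | AX

(3, Frame, LS, LS); (NULL, Cable, AX, AX); (NULL, Panel, AX, AX)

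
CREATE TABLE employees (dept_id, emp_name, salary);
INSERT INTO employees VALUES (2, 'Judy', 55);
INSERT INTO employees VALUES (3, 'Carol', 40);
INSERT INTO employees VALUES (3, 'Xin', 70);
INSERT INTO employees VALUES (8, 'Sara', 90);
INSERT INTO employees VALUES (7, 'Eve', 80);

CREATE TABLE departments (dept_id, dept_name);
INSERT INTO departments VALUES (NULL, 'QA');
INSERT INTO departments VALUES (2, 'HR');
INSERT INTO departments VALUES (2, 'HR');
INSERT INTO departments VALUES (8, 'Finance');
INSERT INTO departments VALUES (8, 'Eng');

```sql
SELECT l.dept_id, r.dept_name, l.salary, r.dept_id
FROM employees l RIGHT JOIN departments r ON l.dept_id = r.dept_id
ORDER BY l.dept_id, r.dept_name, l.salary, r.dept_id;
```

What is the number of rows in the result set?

5

RIGHT JOIN keeps every row from `departments`; unmatched rows get NULL for `employees`'s columns.
Matching on l.dept_id = r.dept_id. A NULL in a compared column never satisfies the condition.
Matched pairs: 4; unmatched r rows kept: 1.
Total: 4 matched + 1 padded = 5 rows.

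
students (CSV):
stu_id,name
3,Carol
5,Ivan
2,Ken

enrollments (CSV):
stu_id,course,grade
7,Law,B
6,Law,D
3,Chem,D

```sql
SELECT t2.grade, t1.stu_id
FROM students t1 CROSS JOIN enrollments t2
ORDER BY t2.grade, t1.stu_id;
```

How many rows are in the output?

CROSS JOIN pairs every row of `students` with every row of `enrollments`: 3 × 3 = 9 rows.

9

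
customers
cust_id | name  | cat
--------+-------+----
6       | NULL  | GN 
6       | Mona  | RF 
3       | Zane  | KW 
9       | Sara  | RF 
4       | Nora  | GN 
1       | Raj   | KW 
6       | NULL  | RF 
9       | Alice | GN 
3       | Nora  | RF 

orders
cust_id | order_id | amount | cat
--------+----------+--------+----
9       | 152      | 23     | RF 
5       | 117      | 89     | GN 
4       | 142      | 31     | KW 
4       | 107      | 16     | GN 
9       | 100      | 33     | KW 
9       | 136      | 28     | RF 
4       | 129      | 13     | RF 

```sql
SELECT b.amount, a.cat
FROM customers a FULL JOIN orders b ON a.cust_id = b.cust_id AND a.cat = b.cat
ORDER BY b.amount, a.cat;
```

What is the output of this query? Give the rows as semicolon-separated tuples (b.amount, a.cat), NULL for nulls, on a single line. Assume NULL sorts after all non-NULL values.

FULL OUTER JOIN keeps every row from both sides; unmatched rows get NULL for the other side's columns.
Matching on a.cust_id = b.cust_id AND a.cat = b.cat.
- a[0] cust_id=6, cat=GN → no match; kept with NULLs on the b side.
- a[1] cust_id=6, cat=RF → no match; kept with NULLs on the b side.
- a[2] cust_id=3, cat=KW → no match; kept with NULLs on the b side.
- a[3] cust_id=9, cat=RF → 2 match(es) in b → 2 row(s).
- a[4] cust_id=4, cat=GN → 1 match(es) in b → 1 row(s).
- a[5] cust_id=1, cat=KW → no match; kept with NULLs on the b side.
- a[6] cust_id=6, cat=RF → no match; kept with NULLs on the b side.
- a[7] cust_id=9, cat=GN → no match; kept with NULLs on the b side.
- a[8] cust_id=3, cat=RF → no match; kept with NULLs on the b side.
- plus 4 unmatched b row(s), each kept with NULL a columns.

(13, NULL); (16, GN); (23, RF); (28, RF); (31, NULL); (33, NULL); (89, NULL); (NULL, GN); (NULL, GN); (NULL, KW); (NULL, KW); (NULL, RF); (NULL, RF); (NULL, RF)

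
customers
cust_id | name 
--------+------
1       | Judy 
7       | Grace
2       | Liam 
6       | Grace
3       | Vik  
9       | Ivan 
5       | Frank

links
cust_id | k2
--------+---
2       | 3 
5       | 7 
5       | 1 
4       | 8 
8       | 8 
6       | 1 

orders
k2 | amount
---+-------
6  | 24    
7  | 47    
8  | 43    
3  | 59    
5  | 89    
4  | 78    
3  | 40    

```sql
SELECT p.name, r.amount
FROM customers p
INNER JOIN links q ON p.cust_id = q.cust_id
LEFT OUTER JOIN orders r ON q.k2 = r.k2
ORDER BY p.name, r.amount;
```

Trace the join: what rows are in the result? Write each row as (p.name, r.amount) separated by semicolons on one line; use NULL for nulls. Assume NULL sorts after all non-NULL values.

Step 1 — p INNER JOIN q on cust_id → 4 row(s).
Then LEFT JOIN `orders r` on k2: each of those 4 rows is kept; rows whose q.k2 has no match in r get NULL for r's columns.

(Frank, 47); (Frank, NULL); (Grace, NULL); (Liam, 40); (Liam, 59)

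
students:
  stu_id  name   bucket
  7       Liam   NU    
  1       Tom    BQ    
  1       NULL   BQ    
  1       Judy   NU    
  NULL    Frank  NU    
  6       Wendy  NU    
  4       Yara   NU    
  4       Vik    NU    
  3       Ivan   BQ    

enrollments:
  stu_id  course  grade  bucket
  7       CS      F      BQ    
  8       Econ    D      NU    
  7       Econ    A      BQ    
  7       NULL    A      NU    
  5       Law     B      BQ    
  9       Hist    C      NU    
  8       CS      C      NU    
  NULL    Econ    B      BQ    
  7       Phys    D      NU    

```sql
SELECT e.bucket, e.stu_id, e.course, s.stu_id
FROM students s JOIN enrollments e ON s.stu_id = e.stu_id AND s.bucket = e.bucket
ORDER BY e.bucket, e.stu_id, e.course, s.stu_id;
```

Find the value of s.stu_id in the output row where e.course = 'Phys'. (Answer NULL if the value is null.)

7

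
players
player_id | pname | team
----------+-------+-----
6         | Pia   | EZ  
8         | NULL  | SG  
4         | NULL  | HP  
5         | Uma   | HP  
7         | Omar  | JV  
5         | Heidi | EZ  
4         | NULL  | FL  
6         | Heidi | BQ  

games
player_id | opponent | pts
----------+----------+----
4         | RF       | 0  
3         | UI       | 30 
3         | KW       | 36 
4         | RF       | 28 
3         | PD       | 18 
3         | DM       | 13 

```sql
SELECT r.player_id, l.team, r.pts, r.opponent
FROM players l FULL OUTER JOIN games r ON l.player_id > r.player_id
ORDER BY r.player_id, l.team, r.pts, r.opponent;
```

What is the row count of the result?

FULL OUTER JOIN keeps every row from both sides; unmatched rows get NULL for the other side's columns.
Matching on l.player_id > r.player_id.
- player_id=6: 6 matching r row(s), so 6 row(s) emitted.
- player_id=8: 6 matching r row(s), so 6 row(s) emitted.
- player_id=4: 4 matching r row(s), so 4 row(s) emitted.
- player_id=5: 6 matching r row(s), so 6 row(s) emitted.
- player_id=7: 6 matching r row(s), so 6 row(s) emitted.
- player_id=5: 6 matching r row(s), so 6 row(s) emitted.
- player_id=4: 4 matching r row(s), so 4 row(s) emitted.
- player_id=6: 6 matching r row(s), so 6 row(s) emitted.
Total: 44 rows.

44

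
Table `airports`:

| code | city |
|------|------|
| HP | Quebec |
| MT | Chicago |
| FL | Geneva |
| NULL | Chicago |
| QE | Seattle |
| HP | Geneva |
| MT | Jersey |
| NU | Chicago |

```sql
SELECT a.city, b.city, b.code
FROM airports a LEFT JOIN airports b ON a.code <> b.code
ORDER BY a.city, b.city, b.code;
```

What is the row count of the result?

LEFT JOIN keeps every row from `airports a`; unmatched rows get NULL for `airports b`'s columns.
Matching on a.code <> b.code. A NULL in a compared column never satisfies the condition.
- a (code=HP) pairs with 5 row(s) of b.
- a (code=MT) pairs with 5 row(s) of b.
- a (code=FL) pairs with 6 row(s) of b.
- a (code=NULL) has no partner → padded with NULL.
- a (code=QE) pairs with 6 row(s) of b.
- a (code=HP) pairs with 5 row(s) of b.
- a (code=MT) pairs with 5 row(s) of b.
- a (code=NU) pairs with 6 row(s) of b.
Total: 38 matched + 1 padded = 39 rows.

39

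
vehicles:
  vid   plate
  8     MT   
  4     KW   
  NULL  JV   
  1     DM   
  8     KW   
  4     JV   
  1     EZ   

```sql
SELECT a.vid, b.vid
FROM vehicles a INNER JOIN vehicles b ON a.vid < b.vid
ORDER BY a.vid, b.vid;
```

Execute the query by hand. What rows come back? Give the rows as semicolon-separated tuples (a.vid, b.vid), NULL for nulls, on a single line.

(1, 4); (1, 4); (1, 4); (1, 4); (1, 8); (1, 8); (1, 8); (1, 8); (4, 8); (4, 8); (4, 8); (4, 8)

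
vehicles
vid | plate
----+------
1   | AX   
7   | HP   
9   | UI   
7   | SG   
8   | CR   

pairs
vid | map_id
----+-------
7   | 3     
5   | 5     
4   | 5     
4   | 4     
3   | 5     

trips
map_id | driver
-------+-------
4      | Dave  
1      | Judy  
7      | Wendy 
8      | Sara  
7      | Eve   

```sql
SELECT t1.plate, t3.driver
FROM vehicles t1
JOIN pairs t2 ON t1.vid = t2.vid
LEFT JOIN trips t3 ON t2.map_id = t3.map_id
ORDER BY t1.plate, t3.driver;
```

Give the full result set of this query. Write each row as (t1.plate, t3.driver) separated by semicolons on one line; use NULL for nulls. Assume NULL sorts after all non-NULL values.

(HP, NULL); (SG, NULL)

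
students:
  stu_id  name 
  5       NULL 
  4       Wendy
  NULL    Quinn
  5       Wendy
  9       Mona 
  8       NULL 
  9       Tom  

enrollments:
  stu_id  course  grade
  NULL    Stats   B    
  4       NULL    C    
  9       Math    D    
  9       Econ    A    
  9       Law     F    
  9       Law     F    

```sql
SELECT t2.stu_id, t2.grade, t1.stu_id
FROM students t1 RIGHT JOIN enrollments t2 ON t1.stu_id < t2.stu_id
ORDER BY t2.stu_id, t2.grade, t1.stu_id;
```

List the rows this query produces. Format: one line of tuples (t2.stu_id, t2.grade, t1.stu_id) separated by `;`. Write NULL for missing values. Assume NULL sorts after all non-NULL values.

(4, C, NULL); (9, A, 4); (9, A, 5); (9, A, 5); (9, A, 8); (9, D, 4); (9, D, 5); (9, D, 5); (9, D, 8); (9, F, 4); (9, F, 4); (9, F, 5); (9, F, 5); (9, F, 5); (9, F, 5); (9, F, 8); (9, F, 8); (NULL, B, NULL)

RIGHT JOIN keeps every row from `enrollments`; unmatched rows get NULL for `students`'s columns.
Matching on t1.stu_id < t2.stu_id. A NULL in a compared column never satisfies the condition.
- stu_id=5: 4 matching t2 row(s), so 4 row(s) emitted.
- stu_id=4: 4 matching t2 row(s), so 4 row(s) emitted.
- stu_id=NULL: no matching t2 row.
- stu_id=5: 4 matching t2 row(s), so 4 row(s) emitted.
- stu_id=9: no matching t2 row.
- stu_id=8: 4 matching t2 row(s), so 4 row(s) emitted.
- stu_id=9: no matching t2 row.
- 2 t2 row(s) had no t1 match → kept, t1 columns NULL.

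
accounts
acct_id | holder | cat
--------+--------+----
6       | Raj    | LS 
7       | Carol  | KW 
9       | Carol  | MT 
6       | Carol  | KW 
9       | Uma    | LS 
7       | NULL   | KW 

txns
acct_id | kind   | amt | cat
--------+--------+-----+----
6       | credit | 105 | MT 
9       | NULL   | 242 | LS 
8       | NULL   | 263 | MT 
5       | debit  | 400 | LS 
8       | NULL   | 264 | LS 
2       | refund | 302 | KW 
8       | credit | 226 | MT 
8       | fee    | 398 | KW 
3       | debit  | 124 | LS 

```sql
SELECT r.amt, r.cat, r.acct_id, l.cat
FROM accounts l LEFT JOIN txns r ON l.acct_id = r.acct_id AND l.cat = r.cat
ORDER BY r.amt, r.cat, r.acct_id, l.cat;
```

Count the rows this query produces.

LEFT JOIN keeps every row from `accounts`; unmatched rows get NULL for `txns`'s columns.
Matching on l.acct_id = r.acct_id AND l.cat = r.cat.
Matched pairs: 1; unmatched l rows kept: 5.
Total: 1 matched + 5 padded = 6 rows.

6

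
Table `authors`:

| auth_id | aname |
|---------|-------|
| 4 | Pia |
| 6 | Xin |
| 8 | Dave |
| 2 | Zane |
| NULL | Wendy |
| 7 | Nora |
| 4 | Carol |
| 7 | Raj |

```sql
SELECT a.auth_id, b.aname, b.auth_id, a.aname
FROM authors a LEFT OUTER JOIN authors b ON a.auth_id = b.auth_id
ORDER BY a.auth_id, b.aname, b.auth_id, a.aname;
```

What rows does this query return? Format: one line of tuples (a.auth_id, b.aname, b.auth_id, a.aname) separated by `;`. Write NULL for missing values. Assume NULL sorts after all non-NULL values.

(2, Zane, 2, Zane); (4, Carol, 4, Carol); (4, Carol, 4, Pia); (4, Pia, 4, Carol); (4, Pia, 4, Pia); (6, Xin, 6, Xin); (7, Nora, 7, Nora); (7, Nora, 7, Raj); (7, Raj, 7, Nora); (7, Raj, 7, Raj); (8, Dave, 8, Dave); (NULL, NULL, NULL, Wendy)

LEFT JOIN keeps every row from `authors a`; unmatched rows get NULL for `authors b`'s columns.
Matching on a.auth_id = b.auth_id. A NULL in a compared column never satisfies the condition.
- a[0] auth_id=4 → 2 match(es) in b → 2 row(s).
- a[1] auth_id=6 → 1 match(es) in b → 1 row(s).
- a[2] auth_id=8 → 1 match(es) in b → 1 row(s).
- a[3] auth_id=2 → 1 match(es) in b → 1 row(s).
- a[4] auth_id=NULL → no match; kept with NULLs on the b side.
- a[5] auth_id=7 → 2 match(es) in b → 2 row(s).
- a[6] auth_id=4 → 2 match(es) in b → 2 row(s).
- a[7] auth_id=7 → 2 match(es) in b → 2 row(s).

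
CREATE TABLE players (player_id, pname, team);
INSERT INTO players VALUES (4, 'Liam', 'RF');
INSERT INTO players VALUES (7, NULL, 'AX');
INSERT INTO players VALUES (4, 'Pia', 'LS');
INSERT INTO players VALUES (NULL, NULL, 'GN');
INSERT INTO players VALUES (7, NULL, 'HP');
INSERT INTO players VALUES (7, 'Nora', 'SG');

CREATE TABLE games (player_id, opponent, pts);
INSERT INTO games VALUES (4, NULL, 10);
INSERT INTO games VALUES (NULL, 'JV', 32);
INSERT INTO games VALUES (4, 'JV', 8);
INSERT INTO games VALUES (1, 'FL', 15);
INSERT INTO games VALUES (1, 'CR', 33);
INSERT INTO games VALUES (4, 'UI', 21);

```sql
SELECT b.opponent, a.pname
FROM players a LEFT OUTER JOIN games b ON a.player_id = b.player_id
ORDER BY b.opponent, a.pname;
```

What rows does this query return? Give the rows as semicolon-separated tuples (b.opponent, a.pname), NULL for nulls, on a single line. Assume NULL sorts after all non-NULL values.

LEFT JOIN keeps every row from `players`; unmatched rows get NULL for `games`'s columns.
Matching on a.player_id = b.player_id. A NULL in a compared column never satisfies the condition.
Matched pairs: 6; unmatched a rows kept: 4.

(JV, Liam); (JV, Pia); (UI, Liam); (UI, Pia); (NULL, Liam); (NULL, Nora); (NULL, Pia); (NULL, NULL); (NULL, NULL); (NULL, NULL)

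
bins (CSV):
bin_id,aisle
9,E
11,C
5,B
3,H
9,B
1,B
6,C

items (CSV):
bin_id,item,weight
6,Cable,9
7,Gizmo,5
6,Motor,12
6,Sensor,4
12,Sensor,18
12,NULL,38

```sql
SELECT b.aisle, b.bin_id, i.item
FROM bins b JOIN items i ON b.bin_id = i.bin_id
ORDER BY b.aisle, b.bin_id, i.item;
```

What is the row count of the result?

3

INNER JOIN keeps only pairs where the ON condition holds.
Matching on b.bin_id = i.bin_id.
- bin_id=9: no matching i row, dropped.
- bin_id=11: no matching i row, dropped.
- bin_id=5: no matching i row, dropped.
- bin_id=3: no matching i row, dropped.
- bin_id=9: no matching i row, dropped.
- bin_id=1: no matching i row, dropped.
- bin_id=6: 3 matching i row(s), so 3 row(s) emitted.
Total: 3 rows.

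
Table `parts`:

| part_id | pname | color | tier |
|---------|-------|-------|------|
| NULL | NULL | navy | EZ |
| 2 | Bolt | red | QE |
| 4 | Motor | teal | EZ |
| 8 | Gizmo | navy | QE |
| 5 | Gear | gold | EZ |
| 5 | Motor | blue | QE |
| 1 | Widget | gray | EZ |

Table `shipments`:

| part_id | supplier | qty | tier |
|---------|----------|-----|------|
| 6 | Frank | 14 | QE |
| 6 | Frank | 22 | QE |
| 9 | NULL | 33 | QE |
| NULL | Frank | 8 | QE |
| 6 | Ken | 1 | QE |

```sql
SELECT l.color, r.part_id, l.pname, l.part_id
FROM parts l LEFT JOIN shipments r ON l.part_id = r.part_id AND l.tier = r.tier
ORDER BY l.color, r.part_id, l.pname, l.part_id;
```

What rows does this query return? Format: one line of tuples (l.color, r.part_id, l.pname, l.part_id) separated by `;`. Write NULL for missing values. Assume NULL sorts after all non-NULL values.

(blue, NULL, Motor, 5); (gold, NULL, Gear, 5); (gray, NULL, Widget, 1); (navy, NULL, Gizmo, 8); (navy, NULL, NULL, NULL); (red, NULL, Bolt, 2); (teal, NULL, Motor, 4)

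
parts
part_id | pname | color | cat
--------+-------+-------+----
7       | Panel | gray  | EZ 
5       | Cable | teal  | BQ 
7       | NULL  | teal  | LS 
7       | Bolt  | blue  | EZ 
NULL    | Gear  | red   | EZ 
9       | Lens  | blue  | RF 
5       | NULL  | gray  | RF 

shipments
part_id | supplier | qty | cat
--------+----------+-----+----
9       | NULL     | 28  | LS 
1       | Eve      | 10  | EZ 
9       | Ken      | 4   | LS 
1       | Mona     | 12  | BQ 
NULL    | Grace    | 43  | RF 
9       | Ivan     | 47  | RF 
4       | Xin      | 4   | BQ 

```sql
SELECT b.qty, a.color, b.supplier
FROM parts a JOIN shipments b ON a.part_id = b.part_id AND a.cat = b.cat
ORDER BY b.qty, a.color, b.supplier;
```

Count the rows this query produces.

1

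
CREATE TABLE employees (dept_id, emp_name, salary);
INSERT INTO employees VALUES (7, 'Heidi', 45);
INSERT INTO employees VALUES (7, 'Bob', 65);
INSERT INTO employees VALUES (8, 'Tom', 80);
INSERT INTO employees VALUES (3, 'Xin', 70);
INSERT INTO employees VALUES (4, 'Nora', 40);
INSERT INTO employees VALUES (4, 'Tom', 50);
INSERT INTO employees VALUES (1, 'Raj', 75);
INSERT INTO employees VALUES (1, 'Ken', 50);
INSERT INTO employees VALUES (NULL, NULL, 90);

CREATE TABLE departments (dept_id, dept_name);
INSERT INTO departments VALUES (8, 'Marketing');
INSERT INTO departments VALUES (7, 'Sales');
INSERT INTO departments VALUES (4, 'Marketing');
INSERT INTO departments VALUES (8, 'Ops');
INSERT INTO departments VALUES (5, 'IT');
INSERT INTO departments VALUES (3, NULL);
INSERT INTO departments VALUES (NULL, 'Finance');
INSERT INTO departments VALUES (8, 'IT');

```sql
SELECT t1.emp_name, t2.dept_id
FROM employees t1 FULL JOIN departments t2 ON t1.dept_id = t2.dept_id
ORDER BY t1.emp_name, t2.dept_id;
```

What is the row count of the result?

FULL OUTER JOIN keeps every row from both sides; unmatched rows get NULL for the other side's columns.
Matching on t1.dept_id = t2.dept_id. A NULL in a compared column never satisfies the condition.
- dept_id=7: 1 matching t2 row(s), so 1 row(s) emitted.
- dept_id=7: 1 matching t2 row(s), so 1 row(s) emitted.
- dept_id=8: 3 matching t2 row(s), so 3 row(s) emitted.
- dept_id=3: 1 matching t2 row(s), so 1 row(s) emitted.
- dept_id=4: 1 matching t2 row(s), so 1 row(s) emitted.
- dept_id=4: 1 matching t2 row(s), so 1 row(s) emitted.
- dept_id=1: no t2 row matches, row kept with t2 columns NULL.
- dept_id=1: no t2 row matches, row kept with t2 columns NULL.
- dept_id=NULL: no t2 row matches, row kept with t2 columns NULL.
- 2 row(s) from t2 found no t1 partner → padded with NULL.
Total: 8 matched + 5 padded = 13 rows.

13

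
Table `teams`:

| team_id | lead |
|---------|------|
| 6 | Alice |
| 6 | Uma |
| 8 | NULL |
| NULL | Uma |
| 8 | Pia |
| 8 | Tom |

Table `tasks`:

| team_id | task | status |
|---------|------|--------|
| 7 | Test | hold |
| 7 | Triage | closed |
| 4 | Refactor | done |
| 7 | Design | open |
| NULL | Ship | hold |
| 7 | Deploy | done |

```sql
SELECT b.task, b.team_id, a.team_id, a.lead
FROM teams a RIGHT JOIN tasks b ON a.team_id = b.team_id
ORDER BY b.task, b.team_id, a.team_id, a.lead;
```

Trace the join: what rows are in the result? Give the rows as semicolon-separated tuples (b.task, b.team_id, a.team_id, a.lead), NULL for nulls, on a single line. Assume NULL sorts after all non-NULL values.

(Deploy, 7, NULL, NULL); (Design, 7, NULL, NULL); (Refactor, 4, NULL, NULL); (Ship, NULL, NULL, NULL); (Test, 7, NULL, NULL); (Triage, 7, NULL, NULL)

RIGHT JOIN keeps every row from `tasks`; unmatched rows get NULL for `teams`'s columns.
Matching on a.team_id = b.team_id. A NULL in a compared column never satisfies the condition.
- a (team_id=6) has no partner in b.
- a (team_id=6) has no partner in b.
- a (team_id=8) has no partner in b.
- a (team_id=NULL) has no partner in b.
- a (team_id=8) has no partner in b.
- a (team_id=8) has no partner in b.
- 6 b row(s) had no a match → kept, a columns NULL.
After projecting and ordering:
b.task | b.team_id | a.team_id | a.lead
Deploy | 7 | NULL | NULL
Design | 7 | NULL | NULL
Refactor | 4 | NULL | NULL
Ship | NULL | NULL | NULL
Test | 7 | NULL | NULL
Triage | 7 | NULL | NULL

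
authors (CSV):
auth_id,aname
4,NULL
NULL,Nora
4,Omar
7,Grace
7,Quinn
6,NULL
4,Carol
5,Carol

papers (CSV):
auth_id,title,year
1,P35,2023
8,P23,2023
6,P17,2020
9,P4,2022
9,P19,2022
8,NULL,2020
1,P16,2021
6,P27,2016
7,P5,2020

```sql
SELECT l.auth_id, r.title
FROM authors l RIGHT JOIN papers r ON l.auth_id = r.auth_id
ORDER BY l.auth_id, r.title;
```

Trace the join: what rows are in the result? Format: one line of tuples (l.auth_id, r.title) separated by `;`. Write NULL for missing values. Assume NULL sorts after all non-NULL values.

RIGHT JOIN keeps every row from `papers`; unmatched rows get NULL for `authors`'s columns.
Matching on l.auth_id = r.auth_id. A NULL in a compared column never satisfies the condition.
- l[0] auth_id=4 → no match.
- l[1] auth_id=NULL → no match.
- l[2] auth_id=4 → no match.
- l[3] auth_id=7 → 1 match(es) in r → 1 row(s).
- l[4] auth_id=7 → 1 match(es) in r → 1 row(s).
- l[5] auth_id=6 → 2 match(es) in r → 2 row(s).
- l[6] auth_id=4 → no match.
- l[7] auth_id=5 → no match.
- 6 row(s) from r found no l partner → padded with NULL.
After projecting and ordering:
l.auth_id | r.title
6 | P17
6 | P27
7 | P5
7 | P5
NULL | P16
NULL | P19
NULL | P23
NULL | P35
NULL | P4
NULL | NULL

(6, P17); (6, P27); (7, P5); (7, P5); (NULL, P16); (NULL, P19); (NULL, P23); (NULL, P35); (NULL, P4); (NULL, NULL)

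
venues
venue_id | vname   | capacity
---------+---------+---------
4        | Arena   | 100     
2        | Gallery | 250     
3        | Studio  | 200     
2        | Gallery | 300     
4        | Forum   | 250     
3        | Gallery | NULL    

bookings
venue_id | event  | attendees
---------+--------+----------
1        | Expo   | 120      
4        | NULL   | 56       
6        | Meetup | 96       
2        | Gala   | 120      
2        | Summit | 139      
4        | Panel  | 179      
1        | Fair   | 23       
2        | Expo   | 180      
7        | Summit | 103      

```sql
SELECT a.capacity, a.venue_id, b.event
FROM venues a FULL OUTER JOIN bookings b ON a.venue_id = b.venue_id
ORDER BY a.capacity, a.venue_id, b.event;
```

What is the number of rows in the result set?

16

FULL OUTER JOIN keeps every row from both sides; unmatched rows get NULL for the other side's columns.
Matching on a.venue_id = b.venue_id.
- a row (venue_id=4): matches 2 b row(s) → 2 output row(s).
- a row (venue_id=2): matches 3 b row(s) → 3 output row(s).
- a row (venue_id=3): no match → kept, b columns NULL.
- a row (venue_id=2): matches 3 b row(s) → 3 output row(s).
- a row (venue_id=4): matches 2 b row(s) → 2 output row(s).
- a row (venue_id=3): no match → kept, b columns NULL.
- plus 4 unmatched b row(s), each kept with NULL a columns.
Total: 10 matched + 6 padded = 16 rows.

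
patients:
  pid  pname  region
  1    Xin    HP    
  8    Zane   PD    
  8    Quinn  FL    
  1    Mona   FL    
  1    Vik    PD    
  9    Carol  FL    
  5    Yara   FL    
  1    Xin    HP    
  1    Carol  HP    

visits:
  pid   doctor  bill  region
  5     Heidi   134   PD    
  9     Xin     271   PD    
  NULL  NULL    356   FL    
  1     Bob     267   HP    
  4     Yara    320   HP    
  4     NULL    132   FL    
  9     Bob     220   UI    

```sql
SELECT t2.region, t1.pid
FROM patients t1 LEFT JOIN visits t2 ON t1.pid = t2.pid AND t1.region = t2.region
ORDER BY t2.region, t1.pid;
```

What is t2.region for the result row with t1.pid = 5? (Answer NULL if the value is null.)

NULL

LEFT JOIN keeps every row from `patients`; unmatched rows get NULL for `visits`'s columns.
Matching on t1.pid = t2.pid AND t1.region = t2.region. A NULL in a compared column never satisfies the condition.
- t1[0] pid=1, region=HP → 1 match(es) in t2 → 1 row(s).
- t1[1] pid=8, region=PD → no match; kept with NULLs on the t2 side.
- t1[2] pid=8, region=FL → no match; kept with NULLs on the t2 side.
- t1[3] pid=1, region=FL → no match; kept with NULLs on the t2 side.
- t1[4] pid=1, region=PD → no match; kept with NULLs on the t2 side.
- t1[5] pid=9, region=FL → no match; kept with NULLs on the t2 side.
- t1[6] pid=5, region=FL → no match; kept with NULLs on the t2 side.
- t1[7] pid=1, region=HP → 1 match(es) in t2 → 1 row(s).
- t1[8] pid=1, region=HP → 1 match(es) in t2 → 1 row(s).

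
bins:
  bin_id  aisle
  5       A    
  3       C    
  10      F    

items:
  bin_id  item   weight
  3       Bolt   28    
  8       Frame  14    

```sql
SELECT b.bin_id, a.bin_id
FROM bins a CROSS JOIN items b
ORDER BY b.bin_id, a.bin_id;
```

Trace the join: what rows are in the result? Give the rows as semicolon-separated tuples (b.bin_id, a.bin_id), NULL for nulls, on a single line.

CROSS JOIN pairs every row of `bins` with every row of `items`: 3 × 2 = 6 rows.
After projecting and ordering:
b.bin_id | a.bin_id
3 | 3
3 | 5
3 | 10
8 | 3
8 | 5
8 | 10

(3, 3); (3, 5); (3, 10); (8, 3); (8, 5); (8, 10)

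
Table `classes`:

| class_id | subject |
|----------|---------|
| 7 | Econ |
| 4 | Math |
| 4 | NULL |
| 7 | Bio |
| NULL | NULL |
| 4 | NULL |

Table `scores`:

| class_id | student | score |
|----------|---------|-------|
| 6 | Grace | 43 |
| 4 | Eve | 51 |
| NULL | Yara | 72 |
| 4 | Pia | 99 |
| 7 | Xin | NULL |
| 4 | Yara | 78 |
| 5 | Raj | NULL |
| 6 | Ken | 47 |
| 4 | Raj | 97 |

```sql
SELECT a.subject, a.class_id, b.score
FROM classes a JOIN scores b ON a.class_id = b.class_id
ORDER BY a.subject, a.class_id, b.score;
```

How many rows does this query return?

INNER JOIN keeps only pairs where the ON condition holds.
Matching on a.class_id = b.class_id. A NULL in a compared column never satisfies the condition.
Matched pairs: 14.
Total: 14 rows.

14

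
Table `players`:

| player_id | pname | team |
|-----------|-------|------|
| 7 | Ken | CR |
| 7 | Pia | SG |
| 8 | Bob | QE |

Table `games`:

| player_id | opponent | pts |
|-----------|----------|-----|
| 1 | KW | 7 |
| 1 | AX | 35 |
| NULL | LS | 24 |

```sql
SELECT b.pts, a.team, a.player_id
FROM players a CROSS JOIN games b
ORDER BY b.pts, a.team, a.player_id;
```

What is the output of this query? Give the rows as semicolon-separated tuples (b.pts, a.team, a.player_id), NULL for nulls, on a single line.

CROSS JOIN pairs every row of `players` with every row of `games`: 3 × 3 = 9 rows.
After projecting and ordering:
b.pts | a.team | a.player_id
7 | CR | 7
7 | QE | 8
7 | SG | 7
24 | CR | 7
24 | QE | 8
24 | SG | 7
35 | CR | 7
35 | QE | 8
35 | SG | 7

(7, CR, 7); (7, QE, 8); (7, SG, 7); (24, CR, 7); (24, QE, 8); (24, SG, 7); (35, CR, 7); (35, QE, 8); (35, SG, 7)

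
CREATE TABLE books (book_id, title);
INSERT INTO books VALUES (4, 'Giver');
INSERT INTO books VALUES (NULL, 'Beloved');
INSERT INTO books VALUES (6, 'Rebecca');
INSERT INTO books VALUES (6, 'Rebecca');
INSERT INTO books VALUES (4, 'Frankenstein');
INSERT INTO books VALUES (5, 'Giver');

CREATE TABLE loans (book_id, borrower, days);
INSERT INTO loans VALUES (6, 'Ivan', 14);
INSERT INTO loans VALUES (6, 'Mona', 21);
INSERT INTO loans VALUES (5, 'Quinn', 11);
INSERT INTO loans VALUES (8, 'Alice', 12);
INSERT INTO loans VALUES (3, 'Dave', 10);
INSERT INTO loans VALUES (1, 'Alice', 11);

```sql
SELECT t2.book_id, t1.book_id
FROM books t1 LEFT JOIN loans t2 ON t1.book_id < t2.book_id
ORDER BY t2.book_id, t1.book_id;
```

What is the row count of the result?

14

LEFT JOIN keeps every row from `books`; unmatched rows get NULL for `loans`'s columns.
Matching on t1.book_id < t2.book_id. A NULL in a compared column never satisfies the condition.
- book_id=4: 4 matching t2 row(s), so 4 row(s) emitted.
- book_id=NULL: no t2 row matches, row kept with t2 columns NULL.
- book_id=6: 1 matching t2 row(s), so 1 row(s) emitted.
- book_id=6: 1 matching t2 row(s), so 1 row(s) emitted.
- book_id=4: 4 matching t2 row(s), so 4 row(s) emitted.
- book_id=5: 3 matching t2 row(s), so 3 row(s) emitted.
Total: 13 matched + 1 padded = 14 rows.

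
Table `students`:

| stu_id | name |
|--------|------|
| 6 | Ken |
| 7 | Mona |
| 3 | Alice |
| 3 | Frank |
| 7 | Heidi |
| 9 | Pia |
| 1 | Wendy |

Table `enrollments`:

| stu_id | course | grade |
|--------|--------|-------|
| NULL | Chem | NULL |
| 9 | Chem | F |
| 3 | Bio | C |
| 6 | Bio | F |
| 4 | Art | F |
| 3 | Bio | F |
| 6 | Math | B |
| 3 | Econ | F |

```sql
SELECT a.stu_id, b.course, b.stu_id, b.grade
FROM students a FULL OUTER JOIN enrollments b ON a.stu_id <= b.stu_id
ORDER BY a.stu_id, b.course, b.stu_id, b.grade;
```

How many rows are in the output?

FULL OUTER JOIN keeps every row from both sides; unmatched rows get NULL for the other side's columns.
Matching on a.stu_id <= b.stu_id. A NULL in a compared column never satisfies the condition.
- stu_id=6: 3 matching b row(s), so 3 row(s) emitted.
- stu_id=7: 1 matching b row(s), so 1 row(s) emitted.
- stu_id=3: 7 matching b row(s), so 7 row(s) emitted.
- stu_id=3: 7 matching b row(s), so 7 row(s) emitted.
- stu_id=7: 1 matching b row(s), so 1 row(s) emitted.
- stu_id=9: 1 matching b row(s), so 1 row(s) emitted.
- stu_id=1: 7 matching b row(s), so 7 row(s) emitted.
- plus 1 unmatched b row(s), each kept with NULL a columns.
Total: 27 matched + 1 padded = 28 rows.

28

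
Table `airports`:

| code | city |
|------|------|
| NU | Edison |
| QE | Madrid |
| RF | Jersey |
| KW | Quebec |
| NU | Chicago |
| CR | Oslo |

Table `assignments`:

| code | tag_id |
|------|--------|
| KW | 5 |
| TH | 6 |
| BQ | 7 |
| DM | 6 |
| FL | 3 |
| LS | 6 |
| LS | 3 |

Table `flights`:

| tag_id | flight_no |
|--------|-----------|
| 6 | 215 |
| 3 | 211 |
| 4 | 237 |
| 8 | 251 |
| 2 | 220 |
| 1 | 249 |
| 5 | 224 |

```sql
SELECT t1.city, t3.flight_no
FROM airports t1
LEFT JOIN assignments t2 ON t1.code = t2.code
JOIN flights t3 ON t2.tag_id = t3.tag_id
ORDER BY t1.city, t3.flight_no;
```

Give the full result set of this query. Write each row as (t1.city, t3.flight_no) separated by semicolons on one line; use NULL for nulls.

Step 1 — t1 LEFT JOIN t2 on code → 6 row(s).
Then INNER JOIN `flights t3` on tag_id: keep only rows whose t2.tag_id appears in t3.

(Quebec, 224)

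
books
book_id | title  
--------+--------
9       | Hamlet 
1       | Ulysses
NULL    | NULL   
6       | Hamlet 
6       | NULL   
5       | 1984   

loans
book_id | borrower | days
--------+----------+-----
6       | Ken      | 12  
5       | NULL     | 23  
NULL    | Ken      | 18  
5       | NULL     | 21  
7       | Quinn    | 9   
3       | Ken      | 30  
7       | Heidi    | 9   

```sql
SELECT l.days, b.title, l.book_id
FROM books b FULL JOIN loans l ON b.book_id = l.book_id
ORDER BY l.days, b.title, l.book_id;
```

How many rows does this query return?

11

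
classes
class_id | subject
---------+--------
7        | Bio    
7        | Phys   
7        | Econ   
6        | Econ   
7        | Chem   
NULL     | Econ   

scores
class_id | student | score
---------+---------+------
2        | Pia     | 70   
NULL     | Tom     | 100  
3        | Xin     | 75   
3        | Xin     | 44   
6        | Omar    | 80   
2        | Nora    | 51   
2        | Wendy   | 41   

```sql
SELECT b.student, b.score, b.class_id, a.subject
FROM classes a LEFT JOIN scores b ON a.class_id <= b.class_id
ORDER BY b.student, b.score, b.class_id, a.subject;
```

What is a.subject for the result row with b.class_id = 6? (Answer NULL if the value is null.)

LEFT JOIN keeps every row from `classes`; unmatched rows get NULL for `scores`'s columns.
Matching on a.class_id <= b.class_id. A NULL in a compared column never satisfies the condition.
Matched pairs: 1; unmatched a rows kept: 5.

Econ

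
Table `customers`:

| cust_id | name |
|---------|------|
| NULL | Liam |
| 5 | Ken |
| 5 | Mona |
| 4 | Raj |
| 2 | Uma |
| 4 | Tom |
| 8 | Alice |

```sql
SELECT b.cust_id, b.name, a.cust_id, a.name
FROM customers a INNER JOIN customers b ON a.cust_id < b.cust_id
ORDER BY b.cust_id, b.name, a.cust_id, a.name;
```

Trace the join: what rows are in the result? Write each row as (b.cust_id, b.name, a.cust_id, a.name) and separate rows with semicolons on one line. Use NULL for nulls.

INNER JOIN keeps only pairs where the ON condition holds.
Matching on a.cust_id < b.cust_id. A NULL in a compared column never satisfies the condition.
Matched pairs: 13.

(4, Raj, 2, Uma); (4, Tom, 2, Uma); (5, Ken, 2, Uma); (5, Ken, 4, Raj); (5, Ken, 4, Tom); (5, Mona, 2, Uma); (5, Mona, 4, Raj); (5, Mona, 4, Tom); (8, Alice, 2, Uma); (8, Alice, 4, Raj); (8, Alice, 4, Tom); (8, Alice, 5, Ken); (8, Alice, 5, Mona)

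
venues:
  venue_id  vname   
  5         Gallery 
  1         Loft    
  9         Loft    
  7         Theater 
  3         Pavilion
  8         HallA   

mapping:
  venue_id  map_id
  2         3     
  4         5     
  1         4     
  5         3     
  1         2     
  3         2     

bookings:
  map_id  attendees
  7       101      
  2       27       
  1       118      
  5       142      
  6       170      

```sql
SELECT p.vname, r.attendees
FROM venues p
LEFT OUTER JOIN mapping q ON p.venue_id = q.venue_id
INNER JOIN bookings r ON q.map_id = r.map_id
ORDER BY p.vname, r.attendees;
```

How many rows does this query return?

2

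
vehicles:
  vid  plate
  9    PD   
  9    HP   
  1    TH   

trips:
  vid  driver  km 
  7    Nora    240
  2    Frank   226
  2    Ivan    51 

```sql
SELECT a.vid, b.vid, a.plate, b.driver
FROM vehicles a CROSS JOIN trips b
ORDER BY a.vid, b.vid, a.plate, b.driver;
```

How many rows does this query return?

9

CROSS JOIN pairs every row of `vehicles` with every row of `trips`: 3 × 3 = 9 rows.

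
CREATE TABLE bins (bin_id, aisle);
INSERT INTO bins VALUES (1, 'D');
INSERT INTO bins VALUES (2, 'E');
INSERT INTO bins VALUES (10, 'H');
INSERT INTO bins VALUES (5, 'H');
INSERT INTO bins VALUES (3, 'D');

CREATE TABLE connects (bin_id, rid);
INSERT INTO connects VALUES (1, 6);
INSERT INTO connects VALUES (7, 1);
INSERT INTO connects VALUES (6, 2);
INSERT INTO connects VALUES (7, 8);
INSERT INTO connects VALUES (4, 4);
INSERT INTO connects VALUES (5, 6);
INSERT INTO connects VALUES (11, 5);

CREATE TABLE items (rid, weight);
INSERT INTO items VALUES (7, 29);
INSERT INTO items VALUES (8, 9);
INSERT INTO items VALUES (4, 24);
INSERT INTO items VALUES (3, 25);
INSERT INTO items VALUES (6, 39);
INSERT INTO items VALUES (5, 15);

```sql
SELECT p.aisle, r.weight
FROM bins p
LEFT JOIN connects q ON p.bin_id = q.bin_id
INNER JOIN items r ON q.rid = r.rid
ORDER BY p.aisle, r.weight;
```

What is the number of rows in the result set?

2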